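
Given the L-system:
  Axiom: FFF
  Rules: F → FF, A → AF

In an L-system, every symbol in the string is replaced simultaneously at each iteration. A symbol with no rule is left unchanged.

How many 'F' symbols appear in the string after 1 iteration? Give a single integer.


Step 0: FFF  (3 'F')
Step 1: FFFFFF  (6 'F')

Answer: 6


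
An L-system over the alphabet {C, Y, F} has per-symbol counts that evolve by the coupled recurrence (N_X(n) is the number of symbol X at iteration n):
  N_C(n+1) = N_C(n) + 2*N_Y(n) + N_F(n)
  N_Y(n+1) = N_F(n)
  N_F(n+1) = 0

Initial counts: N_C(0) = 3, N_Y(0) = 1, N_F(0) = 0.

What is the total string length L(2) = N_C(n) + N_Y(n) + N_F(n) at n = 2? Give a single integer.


Step 0: N_C=3, N_Y=1, N_F=0, L=4
Step 1: N_C=5, N_Y=0, N_F=0, L=5
Step 2: N_C=5, N_Y=0, N_F=0, L=5

Answer: 5


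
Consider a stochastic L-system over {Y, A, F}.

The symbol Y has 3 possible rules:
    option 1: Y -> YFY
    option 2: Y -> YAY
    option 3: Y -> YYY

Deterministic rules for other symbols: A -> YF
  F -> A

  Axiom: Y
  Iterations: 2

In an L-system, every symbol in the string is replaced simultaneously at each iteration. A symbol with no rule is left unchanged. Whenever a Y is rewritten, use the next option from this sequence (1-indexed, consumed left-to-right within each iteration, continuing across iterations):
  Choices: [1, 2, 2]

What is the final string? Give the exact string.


Step 0: Y
Step 1: YFY  (used choices [1])
Step 2: YAYAYAY  (used choices [2, 2])

Answer: YAYAYAY


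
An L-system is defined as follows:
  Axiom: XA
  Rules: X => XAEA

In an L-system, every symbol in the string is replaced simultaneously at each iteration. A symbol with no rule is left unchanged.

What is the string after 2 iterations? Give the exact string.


Step 0: XA
Step 1: XAEAA
Step 2: XAEAAEAA

Answer: XAEAAEAA


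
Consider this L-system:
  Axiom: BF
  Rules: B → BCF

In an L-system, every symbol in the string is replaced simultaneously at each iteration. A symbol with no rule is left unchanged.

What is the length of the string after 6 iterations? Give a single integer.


Answer: 14

Derivation:
Step 0: length = 2
Step 1: length = 4
Step 2: length = 6
Step 3: length = 8
Step 4: length = 10
Step 5: length = 12
Step 6: length = 14


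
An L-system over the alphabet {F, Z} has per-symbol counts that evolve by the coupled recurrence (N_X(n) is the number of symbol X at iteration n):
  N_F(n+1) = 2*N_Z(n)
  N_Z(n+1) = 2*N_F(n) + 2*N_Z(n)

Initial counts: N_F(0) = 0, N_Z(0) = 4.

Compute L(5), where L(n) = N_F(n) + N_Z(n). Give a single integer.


Answer: 1664

Derivation:
Step 0: N_F=0, N_Z=4, L=4
Step 1: N_F=8, N_Z=8, L=16
Step 2: N_F=16, N_Z=32, L=48
Step 3: N_F=64, N_Z=96, L=160
Step 4: N_F=192, N_Z=320, L=512
Step 5: N_F=640, N_Z=1024, L=1664


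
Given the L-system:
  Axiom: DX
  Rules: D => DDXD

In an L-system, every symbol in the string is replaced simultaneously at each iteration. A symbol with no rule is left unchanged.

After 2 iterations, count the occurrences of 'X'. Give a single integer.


Step 0: DX  (1 'X')
Step 1: DDXDX  (2 'X')
Step 2: DDXDDDXDXDDXDX  (5 'X')

Answer: 5


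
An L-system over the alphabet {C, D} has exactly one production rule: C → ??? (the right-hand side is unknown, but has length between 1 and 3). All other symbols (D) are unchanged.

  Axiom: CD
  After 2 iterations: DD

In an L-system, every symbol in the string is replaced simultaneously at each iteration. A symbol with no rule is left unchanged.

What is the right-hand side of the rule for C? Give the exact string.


Answer: D

Derivation:
Trying C → D:
  Step 0: CD
  Step 1: DD
  Step 2: DD
Matches the given result.


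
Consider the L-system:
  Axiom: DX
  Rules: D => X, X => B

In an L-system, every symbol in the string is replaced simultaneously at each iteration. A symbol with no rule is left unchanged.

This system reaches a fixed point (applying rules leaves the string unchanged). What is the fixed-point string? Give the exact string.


Step 0: DX
Step 1: XB
Step 2: BB
Step 3: BB  (unchanged — fixed point at step 2)

Answer: BB


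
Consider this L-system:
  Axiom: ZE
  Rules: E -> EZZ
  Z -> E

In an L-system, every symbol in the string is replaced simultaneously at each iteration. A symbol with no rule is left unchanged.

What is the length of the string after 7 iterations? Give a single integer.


Step 0: length = 2
Step 1: length = 4
Step 2: length = 8
Step 3: length = 16
Step 4: length = 32
Step 5: length = 64
Step 6: length = 128
Step 7: length = 256

Answer: 256


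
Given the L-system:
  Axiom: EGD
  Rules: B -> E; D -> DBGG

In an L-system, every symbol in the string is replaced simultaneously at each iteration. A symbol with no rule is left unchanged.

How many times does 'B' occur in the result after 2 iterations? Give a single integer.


Answer: 1

Derivation:
Step 0: EGD  (0 'B')
Step 1: EGDBGG  (1 'B')
Step 2: EGDBGGEGG  (1 'B')


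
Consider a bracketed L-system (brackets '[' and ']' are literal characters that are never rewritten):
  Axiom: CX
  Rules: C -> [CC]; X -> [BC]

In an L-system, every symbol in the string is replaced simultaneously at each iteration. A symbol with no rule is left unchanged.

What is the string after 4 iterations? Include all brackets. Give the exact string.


Step 0: CX
Step 1: [CC][BC]
Step 2: [[CC][CC]][B[CC]]
Step 3: [[[CC][CC]][[CC][CC]]][B[[CC][CC]]]
Step 4: [[[[CC][CC]][[CC][CC]]][[[CC][CC]][[CC][CC]]]][B[[[CC][CC]][[CC][CC]]]]

Answer: [[[[CC][CC]][[CC][CC]]][[[CC][CC]][[CC][CC]]]][B[[[CC][CC]][[CC][CC]]]]


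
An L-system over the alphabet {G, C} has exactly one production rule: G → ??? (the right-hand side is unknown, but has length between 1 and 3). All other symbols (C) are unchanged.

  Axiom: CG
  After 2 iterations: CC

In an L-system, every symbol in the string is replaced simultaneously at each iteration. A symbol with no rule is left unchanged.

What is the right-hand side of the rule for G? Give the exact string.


Trying G → C:
  Step 0: CG
  Step 1: CC
  Step 2: CC
Matches the given result.

Answer: C


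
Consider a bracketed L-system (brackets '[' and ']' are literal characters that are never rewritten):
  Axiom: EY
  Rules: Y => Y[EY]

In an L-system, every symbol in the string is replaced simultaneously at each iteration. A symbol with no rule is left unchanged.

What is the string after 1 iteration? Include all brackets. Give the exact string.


Answer: EY[EY]

Derivation:
Step 0: EY
Step 1: EY[EY]


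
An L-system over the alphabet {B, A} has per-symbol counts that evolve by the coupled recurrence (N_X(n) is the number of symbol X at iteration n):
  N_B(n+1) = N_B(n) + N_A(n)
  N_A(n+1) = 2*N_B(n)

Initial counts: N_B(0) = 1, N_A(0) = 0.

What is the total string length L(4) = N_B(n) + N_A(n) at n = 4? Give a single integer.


Step 0: N_B=1, N_A=0, L=1
Step 1: N_B=1, N_A=2, L=3
Step 2: N_B=3, N_A=2, L=5
Step 3: N_B=5, N_A=6, L=11
Step 4: N_B=11, N_A=10, L=21

Answer: 21


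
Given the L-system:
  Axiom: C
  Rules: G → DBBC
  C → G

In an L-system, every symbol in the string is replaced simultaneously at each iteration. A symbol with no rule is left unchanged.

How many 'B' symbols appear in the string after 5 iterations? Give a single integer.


Answer: 4

Derivation:
Step 0: C  (0 'B')
Step 1: G  (0 'B')
Step 2: DBBC  (2 'B')
Step 3: DBBG  (2 'B')
Step 4: DBBDBBC  (4 'B')
Step 5: DBBDBBG  (4 'B')


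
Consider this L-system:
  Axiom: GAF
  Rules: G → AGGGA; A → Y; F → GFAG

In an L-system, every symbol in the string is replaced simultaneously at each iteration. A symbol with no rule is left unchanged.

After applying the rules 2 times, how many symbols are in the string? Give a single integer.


Answer: 33

Derivation:
Step 0: length = 3
Step 1: length = 10
Step 2: length = 33


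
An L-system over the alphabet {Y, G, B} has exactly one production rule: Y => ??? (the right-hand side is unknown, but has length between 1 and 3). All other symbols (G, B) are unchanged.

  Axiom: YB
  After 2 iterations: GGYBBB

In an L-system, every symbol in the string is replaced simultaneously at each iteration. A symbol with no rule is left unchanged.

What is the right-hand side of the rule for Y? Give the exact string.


Trying Y => GYB:
  Step 0: YB
  Step 1: GYBB
  Step 2: GGYBBB
Matches the given result.

Answer: GYB


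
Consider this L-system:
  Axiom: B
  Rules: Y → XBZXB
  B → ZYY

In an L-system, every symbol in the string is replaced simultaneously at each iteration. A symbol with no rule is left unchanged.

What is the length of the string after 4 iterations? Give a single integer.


Answer: 51

Derivation:
Step 0: length = 1
Step 1: length = 3
Step 2: length = 11
Step 3: length = 19
Step 4: length = 51


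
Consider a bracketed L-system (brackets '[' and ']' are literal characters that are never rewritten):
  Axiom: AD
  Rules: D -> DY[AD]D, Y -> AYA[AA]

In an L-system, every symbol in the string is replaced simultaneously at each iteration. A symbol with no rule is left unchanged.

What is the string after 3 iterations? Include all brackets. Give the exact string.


Answer: ADY[AD]DAYA[AA][ADY[AD]D]DY[AD]DAAYA[AA]A[AA][ADY[AD]DAYA[AA][ADY[AD]D]DY[AD]D]DY[AD]DAYA[AA][ADY[AD]D]DY[AD]D

Derivation:
Step 0: AD
Step 1: ADY[AD]D
Step 2: ADY[AD]DAYA[AA][ADY[AD]D]DY[AD]D
Step 3: ADY[AD]DAYA[AA][ADY[AD]D]DY[AD]DAAYA[AA]A[AA][ADY[AD]DAYA[AA][ADY[AD]D]DY[AD]D]DY[AD]DAYA[AA][ADY[AD]D]DY[AD]D


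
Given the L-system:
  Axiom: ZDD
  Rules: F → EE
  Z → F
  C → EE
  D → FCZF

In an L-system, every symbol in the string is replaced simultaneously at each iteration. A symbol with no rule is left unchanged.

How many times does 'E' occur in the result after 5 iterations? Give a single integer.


Step 0: ZDD  (0 'E')
Step 1: FFCZFFCZF  (0 'E')
Step 2: EEEEEEFEEEEEEFEE  (14 'E')
Step 3: EEEEEEEEEEEEEEEEEE  (18 'E')
Step 4: EEEEEEEEEEEEEEEEEE  (18 'E')
Step 5: EEEEEEEEEEEEEEEEEE  (18 'E')

Answer: 18


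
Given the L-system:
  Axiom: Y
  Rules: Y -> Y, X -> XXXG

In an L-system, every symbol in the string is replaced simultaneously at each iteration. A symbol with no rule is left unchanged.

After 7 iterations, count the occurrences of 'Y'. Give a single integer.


Step 0: Y  (1 'Y')
Step 1: Y  (1 'Y')
Step 2: Y  (1 'Y')
Step 3: Y  (1 'Y')
Step 4: Y  (1 'Y')
Step 5: Y  (1 'Y')
Step 6: Y  (1 'Y')
Step 7: Y  (1 'Y')

Answer: 1


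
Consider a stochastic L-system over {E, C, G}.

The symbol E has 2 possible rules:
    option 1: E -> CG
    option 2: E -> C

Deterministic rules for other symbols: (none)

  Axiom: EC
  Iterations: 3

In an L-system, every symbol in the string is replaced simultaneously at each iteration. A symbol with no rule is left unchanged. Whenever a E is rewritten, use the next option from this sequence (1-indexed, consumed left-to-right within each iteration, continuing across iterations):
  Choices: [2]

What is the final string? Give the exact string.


Answer: CC

Derivation:
Step 0: EC
Step 1: CC  (used choices [2])
Step 2: CC  (used choices [])
Step 3: CC  (used choices [])


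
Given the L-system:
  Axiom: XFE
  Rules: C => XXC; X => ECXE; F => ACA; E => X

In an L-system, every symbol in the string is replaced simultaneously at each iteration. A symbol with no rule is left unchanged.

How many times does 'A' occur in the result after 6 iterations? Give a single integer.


Answer: 2

Derivation:
Step 0: length=3, 'A' count=0
Step 1: length=8, 'A' count=2
Step 2: length=18, 'A' count=2
Step 3: length=50, 'A' count=2
Step 4: length=134, 'A' count=2
Step 5: length=378, 'A' count=2
Step 6: length=1054, 'A' count=2
Final string: XXXCECXEXXXXCECXEXXXXCECXEXECXEECXEXXCECXEECXEECXEXXCXXXCECXEXECXEXXXCECXEXXXXCECXEXXXXCECXEXXXXCECXEXECXEECXEXXCECXEECXEECXEXXCXXXCECXEXECXEXXXCECXEXXXXCECXEXXXXCECXEXXXXCECXEXECXEECXEXXCECXEECXEECXEXXCXXXCECXEXECXEXXXCECXEXECXEECXEECXEXXCXXXCECXEXECXEECXEECXEECXEXXCXXXCECXEXECXEXXXCECXEXXXXCECXEXECXEECXEXXCECXEECXEECXEXXCXXXCECXEXECXEECXEECXEECXEXXCXXXCECXEXECXEECXEECXEECXEXXCXXXCECXEXECXEXXXCECXEXXXXCECXEXECXEECXEXXCXXXCECXEXXXXCECXEXXXXCECXEXECXEECXEXXCECXEECXEECXEXXCXXXCECXEXECXEXXXCECXEXECXEECXEECXEXXCXXXCECXEXECXEXXXCECXEXXXXCECXEXXXXCECXEXECXEECXEXXCECXEECXEECXEXXCXXXCECXEXECXEXXXCECXEXAXXXCECXEXXXXCECXEXXXXCECXEXECXEECXEXXCECXEECXEECXEXXCXXXCECXEXECXEXXXCECXEXXXXCECXEXXXXCECXEXXXXCECXEXECXEECXEXXCECXEECXEECXEXXCXXXCECXEXECXEXXXCECXEXECXEECXEECXEXXCXXXCECXEXECXEECXEECXEECXEXXCXXXCECXEXECXEXXXCECXEXXXXCECXEXECXEECXEXXCAECXEECXEECXEXXCXXXCECXEXECXEECXEECXEECXEXXCXXXCECXEXECXEECXEECXEECXEXXCXXXCECXEXECXEXXXCECXEXXXXCECXEXECXEECXEXXCXXXCECXEXXXXCECXEXXXXCECXEXECXEECXEXXCECXEECXEECXEXXCXXXCECXEXECXEXXXCECXEXECXEECXEECXEXXCXXXCECXEXECXE


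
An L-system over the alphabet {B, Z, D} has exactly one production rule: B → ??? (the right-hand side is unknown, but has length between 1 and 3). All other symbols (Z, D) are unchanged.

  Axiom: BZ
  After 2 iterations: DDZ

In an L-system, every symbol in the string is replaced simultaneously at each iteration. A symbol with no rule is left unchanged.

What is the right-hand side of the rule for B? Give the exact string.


Trying B → DD:
  Step 0: BZ
  Step 1: DDZ
  Step 2: DDZ
Matches the given result.

Answer: DD


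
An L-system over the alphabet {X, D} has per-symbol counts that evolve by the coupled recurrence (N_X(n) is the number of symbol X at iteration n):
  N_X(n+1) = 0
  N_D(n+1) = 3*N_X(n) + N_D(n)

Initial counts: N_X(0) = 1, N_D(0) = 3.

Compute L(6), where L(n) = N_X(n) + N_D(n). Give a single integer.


Answer: 6

Derivation:
Step 0: N_X=1, N_D=3, L=4
Step 1: N_X=0, N_D=6, L=6
Step 2: N_X=0, N_D=6, L=6
Step 3: N_X=0, N_D=6, L=6
Step 4: N_X=0, N_D=6, L=6
Step 5: N_X=0, N_D=6, L=6
Step 6: N_X=0, N_D=6, L=6


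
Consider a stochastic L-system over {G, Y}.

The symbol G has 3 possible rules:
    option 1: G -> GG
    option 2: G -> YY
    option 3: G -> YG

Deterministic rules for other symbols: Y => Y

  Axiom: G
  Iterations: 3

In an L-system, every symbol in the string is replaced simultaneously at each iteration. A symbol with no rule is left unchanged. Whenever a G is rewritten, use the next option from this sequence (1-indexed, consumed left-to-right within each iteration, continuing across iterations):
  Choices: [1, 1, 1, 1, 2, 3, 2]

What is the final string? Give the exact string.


Answer: GGYYYGYY

Derivation:
Step 0: G
Step 1: GG  (used choices [1])
Step 2: GGGG  (used choices [1, 1])
Step 3: GGYYYGYY  (used choices [1, 2, 3, 2])


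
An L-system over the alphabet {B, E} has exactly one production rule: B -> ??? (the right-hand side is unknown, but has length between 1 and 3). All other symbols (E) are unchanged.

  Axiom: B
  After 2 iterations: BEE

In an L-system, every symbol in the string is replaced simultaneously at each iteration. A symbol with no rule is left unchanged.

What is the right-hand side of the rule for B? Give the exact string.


Answer: BE

Derivation:
Trying B -> BE:
  Step 0: B
  Step 1: BE
  Step 2: BEE
Matches the given result.


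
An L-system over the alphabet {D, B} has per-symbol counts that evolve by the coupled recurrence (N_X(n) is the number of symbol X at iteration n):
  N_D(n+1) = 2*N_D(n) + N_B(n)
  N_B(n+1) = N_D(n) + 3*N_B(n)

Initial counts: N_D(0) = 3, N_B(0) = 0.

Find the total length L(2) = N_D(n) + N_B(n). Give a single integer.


Step 0: N_D=3, N_B=0, L=3
Step 1: N_D=6, N_B=3, L=9
Step 2: N_D=15, N_B=15, L=30

Answer: 30


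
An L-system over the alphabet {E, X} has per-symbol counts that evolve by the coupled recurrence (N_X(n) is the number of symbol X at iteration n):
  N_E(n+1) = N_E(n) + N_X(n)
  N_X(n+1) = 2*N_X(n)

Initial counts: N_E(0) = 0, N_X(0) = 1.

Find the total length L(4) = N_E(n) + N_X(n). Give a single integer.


Answer: 31

Derivation:
Step 0: N_E=0, N_X=1, L=1
Step 1: N_E=1, N_X=2, L=3
Step 2: N_E=3, N_X=4, L=7
Step 3: N_E=7, N_X=8, L=15
Step 4: N_E=15, N_X=16, L=31


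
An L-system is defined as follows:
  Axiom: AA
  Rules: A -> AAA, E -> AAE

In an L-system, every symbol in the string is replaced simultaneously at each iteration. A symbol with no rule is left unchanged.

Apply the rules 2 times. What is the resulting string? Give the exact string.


Step 0: AA
Step 1: AAAAAA
Step 2: AAAAAAAAAAAAAAAAAA

Answer: AAAAAAAAAAAAAAAAAA


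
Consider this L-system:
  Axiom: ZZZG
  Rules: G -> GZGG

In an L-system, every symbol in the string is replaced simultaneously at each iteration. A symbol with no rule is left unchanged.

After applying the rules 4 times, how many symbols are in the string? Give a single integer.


Answer: 124

Derivation:
Step 0: length = 4
Step 1: length = 7
Step 2: length = 16
Step 3: length = 43
Step 4: length = 124


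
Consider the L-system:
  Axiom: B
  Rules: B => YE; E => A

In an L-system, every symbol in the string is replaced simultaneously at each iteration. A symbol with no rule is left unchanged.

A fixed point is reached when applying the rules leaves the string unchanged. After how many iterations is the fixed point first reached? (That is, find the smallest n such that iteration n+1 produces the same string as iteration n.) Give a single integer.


Step 0: B
Step 1: YE
Step 2: YA
Step 3: YA  (unchanged — fixed point at step 2)

Answer: 2


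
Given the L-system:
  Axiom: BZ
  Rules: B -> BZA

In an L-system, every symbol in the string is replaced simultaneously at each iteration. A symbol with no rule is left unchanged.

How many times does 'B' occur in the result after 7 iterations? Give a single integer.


Step 0: BZ  (1 'B')
Step 1: BZAZ  (1 'B')
Step 2: BZAZAZ  (1 'B')
Step 3: BZAZAZAZ  (1 'B')
Step 4: BZAZAZAZAZ  (1 'B')
Step 5: BZAZAZAZAZAZ  (1 'B')
Step 6: BZAZAZAZAZAZAZ  (1 'B')
Step 7: BZAZAZAZAZAZAZAZ  (1 'B')

Answer: 1


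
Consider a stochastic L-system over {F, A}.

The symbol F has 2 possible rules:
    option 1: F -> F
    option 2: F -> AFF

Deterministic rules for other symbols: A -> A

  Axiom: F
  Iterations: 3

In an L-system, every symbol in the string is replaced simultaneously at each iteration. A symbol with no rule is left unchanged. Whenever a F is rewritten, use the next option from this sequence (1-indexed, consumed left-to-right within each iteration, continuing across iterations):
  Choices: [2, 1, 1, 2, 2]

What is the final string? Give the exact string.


Step 0: F
Step 1: AFF  (used choices [2])
Step 2: AFF  (used choices [1, 1])
Step 3: AAFFAFF  (used choices [2, 2])

Answer: AAFFAFF


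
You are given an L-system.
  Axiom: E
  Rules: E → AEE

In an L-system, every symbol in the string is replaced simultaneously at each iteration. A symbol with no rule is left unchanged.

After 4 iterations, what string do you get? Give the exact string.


Answer: AAAAEEAEEAAEEAEEAAAEEAEEAAEEAEE

Derivation:
Step 0: E
Step 1: AEE
Step 2: AAEEAEE
Step 3: AAAEEAEEAAEEAEE
Step 4: AAAAEEAEEAAEEAEEAAAEEAEEAAEEAEE


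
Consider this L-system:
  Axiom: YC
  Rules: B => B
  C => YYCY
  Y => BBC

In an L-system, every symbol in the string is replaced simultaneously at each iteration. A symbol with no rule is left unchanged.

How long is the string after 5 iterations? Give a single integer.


Answer: 253

Derivation:
Step 0: length = 2
Step 1: length = 7
Step 2: length = 19
Step 3: length = 46
Step 4: length = 109
Step 5: length = 253


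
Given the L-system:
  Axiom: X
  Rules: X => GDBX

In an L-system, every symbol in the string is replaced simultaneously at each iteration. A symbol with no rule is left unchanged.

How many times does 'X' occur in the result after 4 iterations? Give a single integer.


Step 0: X  (1 'X')
Step 1: GDBX  (1 'X')
Step 2: GDBGDBX  (1 'X')
Step 3: GDBGDBGDBX  (1 'X')
Step 4: GDBGDBGDBGDBX  (1 'X')

Answer: 1


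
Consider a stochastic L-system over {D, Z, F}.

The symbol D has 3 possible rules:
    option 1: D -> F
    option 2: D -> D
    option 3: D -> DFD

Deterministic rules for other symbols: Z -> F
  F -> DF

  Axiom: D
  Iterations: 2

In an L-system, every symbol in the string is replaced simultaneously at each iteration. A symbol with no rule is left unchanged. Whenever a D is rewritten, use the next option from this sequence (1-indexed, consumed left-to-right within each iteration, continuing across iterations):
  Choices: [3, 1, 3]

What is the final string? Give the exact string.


Answer: FDFDFD

Derivation:
Step 0: D
Step 1: DFD  (used choices [3])
Step 2: FDFDFD  (used choices [1, 3])


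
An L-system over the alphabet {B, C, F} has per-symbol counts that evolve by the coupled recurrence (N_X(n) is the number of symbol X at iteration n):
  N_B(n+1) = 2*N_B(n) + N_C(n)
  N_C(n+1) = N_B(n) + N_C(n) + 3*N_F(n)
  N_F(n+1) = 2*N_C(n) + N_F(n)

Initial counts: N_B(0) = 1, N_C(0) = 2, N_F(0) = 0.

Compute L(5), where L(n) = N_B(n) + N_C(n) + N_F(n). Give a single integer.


Answer: 2078

Derivation:
Step 0: N_B=1, N_C=2, N_F=0, L=3
Step 1: N_B=4, N_C=3, N_F=4, L=11
Step 2: N_B=11, N_C=19, N_F=10, L=40
Step 3: N_B=41, N_C=60, N_F=48, L=149
Step 4: N_B=142, N_C=245, N_F=168, L=555
Step 5: N_B=529, N_C=891, N_F=658, L=2078


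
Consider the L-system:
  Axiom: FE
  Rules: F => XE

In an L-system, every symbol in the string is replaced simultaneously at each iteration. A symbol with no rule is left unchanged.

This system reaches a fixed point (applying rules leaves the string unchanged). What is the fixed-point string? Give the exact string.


Step 0: FE
Step 1: XEE
Step 2: XEE  (unchanged — fixed point at step 1)

Answer: XEE


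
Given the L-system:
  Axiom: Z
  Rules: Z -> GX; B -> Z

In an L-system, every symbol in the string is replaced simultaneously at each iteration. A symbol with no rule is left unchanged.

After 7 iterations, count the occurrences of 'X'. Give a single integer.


Step 0: Z  (0 'X')
Step 1: GX  (1 'X')
Step 2: GX  (1 'X')
Step 3: GX  (1 'X')
Step 4: GX  (1 'X')
Step 5: GX  (1 'X')
Step 6: GX  (1 'X')
Step 7: GX  (1 'X')

Answer: 1


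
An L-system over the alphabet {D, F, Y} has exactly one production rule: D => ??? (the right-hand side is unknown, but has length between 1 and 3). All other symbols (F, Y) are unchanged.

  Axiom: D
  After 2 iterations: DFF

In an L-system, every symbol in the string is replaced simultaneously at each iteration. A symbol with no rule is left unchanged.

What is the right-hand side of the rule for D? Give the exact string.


Answer: DF

Derivation:
Trying D => DF:
  Step 0: D
  Step 1: DF
  Step 2: DFF
Matches the given result.


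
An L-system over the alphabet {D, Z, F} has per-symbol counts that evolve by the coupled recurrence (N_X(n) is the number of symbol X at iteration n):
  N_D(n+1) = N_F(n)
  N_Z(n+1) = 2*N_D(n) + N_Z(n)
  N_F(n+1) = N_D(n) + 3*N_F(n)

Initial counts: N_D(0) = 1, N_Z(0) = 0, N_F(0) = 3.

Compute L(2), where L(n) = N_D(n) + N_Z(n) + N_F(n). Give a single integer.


Step 0: N_D=1, N_Z=0, N_F=3, L=4
Step 1: N_D=3, N_Z=2, N_F=10, L=15
Step 2: N_D=10, N_Z=8, N_F=33, L=51

Answer: 51


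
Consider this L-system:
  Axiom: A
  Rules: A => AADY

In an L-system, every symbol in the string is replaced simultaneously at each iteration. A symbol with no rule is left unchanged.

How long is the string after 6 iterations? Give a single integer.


Step 0: length = 1
Step 1: length = 4
Step 2: length = 10
Step 3: length = 22
Step 4: length = 46
Step 5: length = 94
Step 6: length = 190

Answer: 190


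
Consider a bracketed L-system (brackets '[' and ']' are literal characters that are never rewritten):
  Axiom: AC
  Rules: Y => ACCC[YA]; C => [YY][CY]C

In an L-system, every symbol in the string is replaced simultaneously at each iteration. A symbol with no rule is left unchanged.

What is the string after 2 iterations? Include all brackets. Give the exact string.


Answer: A[ACCC[YA]ACCC[YA]][[YY][CY]CACCC[YA]][YY][CY]C

Derivation:
Step 0: AC
Step 1: A[YY][CY]C
Step 2: A[ACCC[YA]ACCC[YA]][[YY][CY]CACCC[YA]][YY][CY]C


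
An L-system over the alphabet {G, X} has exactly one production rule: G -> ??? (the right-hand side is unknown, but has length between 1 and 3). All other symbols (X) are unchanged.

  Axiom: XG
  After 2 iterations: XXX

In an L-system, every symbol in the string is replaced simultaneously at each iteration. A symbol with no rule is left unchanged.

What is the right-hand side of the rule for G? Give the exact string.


Trying G -> XX:
  Step 0: XG
  Step 1: XXX
  Step 2: XXX
Matches the given result.

Answer: XX


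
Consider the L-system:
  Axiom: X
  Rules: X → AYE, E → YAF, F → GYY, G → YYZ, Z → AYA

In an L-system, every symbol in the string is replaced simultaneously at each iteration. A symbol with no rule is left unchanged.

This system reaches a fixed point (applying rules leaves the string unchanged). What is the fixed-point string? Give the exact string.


Step 0: X
Step 1: AYE
Step 2: AYYAF
Step 3: AYYAGYY
Step 4: AYYAYYZYY
Step 5: AYYAYYAYAYY
Step 6: AYYAYYAYAYY  (unchanged — fixed point at step 5)

Answer: AYYAYYAYAYY


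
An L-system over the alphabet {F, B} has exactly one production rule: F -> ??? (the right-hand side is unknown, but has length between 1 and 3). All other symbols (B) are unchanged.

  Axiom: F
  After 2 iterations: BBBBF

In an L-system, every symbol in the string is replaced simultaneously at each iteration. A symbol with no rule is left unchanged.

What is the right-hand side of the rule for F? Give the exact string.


Trying F -> BBF:
  Step 0: F
  Step 1: BBF
  Step 2: BBBBF
Matches the given result.

Answer: BBF


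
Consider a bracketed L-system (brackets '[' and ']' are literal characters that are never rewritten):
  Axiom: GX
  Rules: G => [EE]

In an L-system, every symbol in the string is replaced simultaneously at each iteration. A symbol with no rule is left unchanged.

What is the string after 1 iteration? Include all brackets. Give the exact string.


Step 0: GX
Step 1: [EE]X

Answer: [EE]X


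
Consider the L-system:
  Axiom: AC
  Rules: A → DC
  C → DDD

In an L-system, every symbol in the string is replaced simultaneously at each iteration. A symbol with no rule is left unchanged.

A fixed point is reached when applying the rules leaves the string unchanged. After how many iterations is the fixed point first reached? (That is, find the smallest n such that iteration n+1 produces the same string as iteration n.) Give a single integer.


Answer: 2

Derivation:
Step 0: AC
Step 1: DCDDD
Step 2: DDDDDDD
Step 3: DDDDDDD  (unchanged — fixed point at step 2)


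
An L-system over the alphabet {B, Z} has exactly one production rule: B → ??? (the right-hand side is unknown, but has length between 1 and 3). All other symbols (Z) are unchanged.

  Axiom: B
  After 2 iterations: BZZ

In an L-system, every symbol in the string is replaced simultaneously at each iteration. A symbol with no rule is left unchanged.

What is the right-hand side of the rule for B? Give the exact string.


Trying B → BZ:
  Step 0: B
  Step 1: BZ
  Step 2: BZZ
Matches the given result.

Answer: BZ


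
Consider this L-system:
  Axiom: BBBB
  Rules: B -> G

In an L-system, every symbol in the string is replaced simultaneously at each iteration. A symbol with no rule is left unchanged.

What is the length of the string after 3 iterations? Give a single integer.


Answer: 4

Derivation:
Step 0: length = 4
Step 1: length = 4
Step 2: length = 4
Step 3: length = 4


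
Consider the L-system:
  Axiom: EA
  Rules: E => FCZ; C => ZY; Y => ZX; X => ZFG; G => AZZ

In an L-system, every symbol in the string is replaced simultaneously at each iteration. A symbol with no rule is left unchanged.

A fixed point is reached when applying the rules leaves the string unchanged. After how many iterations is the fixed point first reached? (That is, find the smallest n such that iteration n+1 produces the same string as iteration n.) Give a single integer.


Step 0: EA
Step 1: FCZA
Step 2: FZYZA
Step 3: FZZXZA
Step 4: FZZZFGZA
Step 5: FZZZFAZZZA
Step 6: FZZZFAZZZA  (unchanged — fixed point at step 5)

Answer: 5


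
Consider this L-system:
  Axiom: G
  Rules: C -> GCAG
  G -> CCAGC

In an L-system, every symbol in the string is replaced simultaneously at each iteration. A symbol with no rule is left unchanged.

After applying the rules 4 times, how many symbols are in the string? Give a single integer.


Step 0: length = 1
Step 1: length = 5
Step 2: length = 18
Step 3: length = 64
Step 4: length = 221

Answer: 221


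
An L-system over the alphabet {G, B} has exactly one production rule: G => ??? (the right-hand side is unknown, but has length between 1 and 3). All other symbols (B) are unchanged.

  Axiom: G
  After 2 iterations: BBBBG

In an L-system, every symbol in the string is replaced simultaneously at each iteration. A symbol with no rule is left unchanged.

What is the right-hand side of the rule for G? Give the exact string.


Answer: BBG

Derivation:
Trying G => BBG:
  Step 0: G
  Step 1: BBG
  Step 2: BBBBG
Matches the given result.


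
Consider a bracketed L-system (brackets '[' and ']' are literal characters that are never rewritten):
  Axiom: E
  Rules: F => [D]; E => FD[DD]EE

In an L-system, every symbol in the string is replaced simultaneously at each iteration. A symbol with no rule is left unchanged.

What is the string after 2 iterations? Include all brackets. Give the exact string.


Step 0: E
Step 1: FD[DD]EE
Step 2: [D]D[DD]FD[DD]EEFD[DD]EE

Answer: [D]D[DD]FD[DD]EEFD[DD]EE


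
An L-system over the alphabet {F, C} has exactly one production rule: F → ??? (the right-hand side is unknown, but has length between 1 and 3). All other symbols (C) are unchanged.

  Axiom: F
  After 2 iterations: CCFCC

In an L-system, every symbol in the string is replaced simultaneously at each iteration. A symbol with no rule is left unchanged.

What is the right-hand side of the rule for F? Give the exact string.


Trying F → CFC:
  Step 0: F
  Step 1: CFC
  Step 2: CCFCC
Matches the given result.

Answer: CFC


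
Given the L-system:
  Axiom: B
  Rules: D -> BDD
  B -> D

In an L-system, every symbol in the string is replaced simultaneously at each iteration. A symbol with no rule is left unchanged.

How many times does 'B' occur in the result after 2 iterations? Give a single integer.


Step 0: B  (1 'B')
Step 1: D  (0 'B')
Step 2: BDD  (1 'B')

Answer: 1


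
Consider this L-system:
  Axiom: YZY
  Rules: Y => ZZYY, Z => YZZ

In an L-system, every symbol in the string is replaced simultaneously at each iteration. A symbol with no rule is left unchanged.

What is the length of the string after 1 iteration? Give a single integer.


Step 0: length = 3
Step 1: length = 11

Answer: 11


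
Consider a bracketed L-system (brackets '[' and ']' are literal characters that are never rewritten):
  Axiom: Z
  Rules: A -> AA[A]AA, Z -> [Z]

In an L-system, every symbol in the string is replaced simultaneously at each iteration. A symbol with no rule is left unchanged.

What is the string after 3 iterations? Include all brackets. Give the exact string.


Step 0: Z
Step 1: [Z]
Step 2: [[Z]]
Step 3: [[[Z]]]

Answer: [[[Z]]]


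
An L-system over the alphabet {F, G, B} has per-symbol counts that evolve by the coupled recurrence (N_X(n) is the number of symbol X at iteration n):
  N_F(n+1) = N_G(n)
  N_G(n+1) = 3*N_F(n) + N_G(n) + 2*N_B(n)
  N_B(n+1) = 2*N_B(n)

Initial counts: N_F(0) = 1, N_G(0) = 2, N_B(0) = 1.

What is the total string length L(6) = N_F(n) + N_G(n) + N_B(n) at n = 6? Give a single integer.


Answer: 1033

Derivation:
Step 0: N_F=1, N_G=2, N_B=1, L=4
Step 1: N_F=2, N_G=7, N_B=2, L=11
Step 2: N_F=7, N_G=17, N_B=4, L=28
Step 3: N_F=17, N_G=46, N_B=8, L=71
Step 4: N_F=46, N_G=113, N_B=16, L=175
Step 5: N_F=113, N_G=283, N_B=32, L=428
Step 6: N_F=283, N_G=686, N_B=64, L=1033


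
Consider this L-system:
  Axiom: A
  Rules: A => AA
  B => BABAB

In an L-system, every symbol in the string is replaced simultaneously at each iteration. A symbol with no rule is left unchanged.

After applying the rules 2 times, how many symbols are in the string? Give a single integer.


Step 0: length = 1
Step 1: length = 2
Step 2: length = 4

Answer: 4


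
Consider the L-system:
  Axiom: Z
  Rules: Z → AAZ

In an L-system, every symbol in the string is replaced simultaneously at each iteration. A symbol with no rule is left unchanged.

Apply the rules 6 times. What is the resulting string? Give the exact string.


Answer: AAAAAAAAAAAAZ

Derivation:
Step 0: Z
Step 1: AAZ
Step 2: AAAAZ
Step 3: AAAAAAZ
Step 4: AAAAAAAAZ
Step 5: AAAAAAAAAAZ
Step 6: AAAAAAAAAAAAZ


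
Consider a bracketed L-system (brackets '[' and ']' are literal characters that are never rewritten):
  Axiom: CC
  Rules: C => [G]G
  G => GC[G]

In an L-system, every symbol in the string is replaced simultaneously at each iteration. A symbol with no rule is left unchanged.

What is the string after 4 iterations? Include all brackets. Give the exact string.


Answer: [GC[G][G]G[GC[G]][GC[G]]GC[G][GC[G][G]G[GC[G]]]]GC[G][G]G[GC[G]][GC[G]]GC[G][GC[G][G]G[GC[G]]][GC[G][G]G[GC[G]][GC[G]]GC[G][GC[G][G]G[GC[G]]]]GC[G][G]G[GC[G]][GC[G]]GC[G][GC[G][G]G[GC[G]]]

Derivation:
Step 0: CC
Step 1: [G]G[G]G
Step 2: [GC[G]]GC[G][GC[G]]GC[G]
Step 3: [GC[G][G]G[GC[G]]]GC[G][G]G[GC[G]][GC[G][G]G[GC[G]]]GC[G][G]G[GC[G]]
Step 4: [GC[G][G]G[GC[G]][GC[G]]GC[G][GC[G][G]G[GC[G]]]]GC[G][G]G[GC[G]][GC[G]]GC[G][GC[G][G]G[GC[G]]][GC[G][G]G[GC[G]][GC[G]]GC[G][GC[G][G]G[GC[G]]]]GC[G][G]G[GC[G]][GC[G]]GC[G][GC[G][G]G[GC[G]]]


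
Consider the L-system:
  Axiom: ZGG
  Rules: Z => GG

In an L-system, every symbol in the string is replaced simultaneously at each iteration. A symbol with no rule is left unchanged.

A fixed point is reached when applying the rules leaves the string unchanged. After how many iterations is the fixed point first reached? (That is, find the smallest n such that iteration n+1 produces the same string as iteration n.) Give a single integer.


Step 0: ZGG
Step 1: GGGG
Step 2: GGGG  (unchanged — fixed point at step 1)

Answer: 1


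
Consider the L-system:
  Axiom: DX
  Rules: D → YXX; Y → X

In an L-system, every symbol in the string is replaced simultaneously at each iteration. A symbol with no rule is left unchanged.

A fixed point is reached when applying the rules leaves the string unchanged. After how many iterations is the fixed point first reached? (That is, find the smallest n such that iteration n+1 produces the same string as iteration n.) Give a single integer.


Step 0: DX
Step 1: YXXX
Step 2: XXXX
Step 3: XXXX  (unchanged — fixed point at step 2)

Answer: 2


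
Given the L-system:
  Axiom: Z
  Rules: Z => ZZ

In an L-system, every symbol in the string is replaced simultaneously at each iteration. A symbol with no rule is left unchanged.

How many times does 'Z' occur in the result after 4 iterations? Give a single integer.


Step 0: Z  (1 'Z')
Step 1: ZZ  (2 'Z')
Step 2: ZZZZ  (4 'Z')
Step 3: ZZZZZZZZ  (8 'Z')
Step 4: ZZZZZZZZZZZZZZZZ  (16 'Z')

Answer: 16


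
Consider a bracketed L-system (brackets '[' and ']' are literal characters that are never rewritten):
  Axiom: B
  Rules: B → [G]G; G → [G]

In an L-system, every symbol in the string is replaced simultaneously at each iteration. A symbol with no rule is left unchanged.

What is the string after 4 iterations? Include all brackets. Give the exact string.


Answer: [[[[G]]]][[[G]]]

Derivation:
Step 0: B
Step 1: [G]G
Step 2: [[G]][G]
Step 3: [[[G]]][[G]]
Step 4: [[[[G]]]][[[G]]]


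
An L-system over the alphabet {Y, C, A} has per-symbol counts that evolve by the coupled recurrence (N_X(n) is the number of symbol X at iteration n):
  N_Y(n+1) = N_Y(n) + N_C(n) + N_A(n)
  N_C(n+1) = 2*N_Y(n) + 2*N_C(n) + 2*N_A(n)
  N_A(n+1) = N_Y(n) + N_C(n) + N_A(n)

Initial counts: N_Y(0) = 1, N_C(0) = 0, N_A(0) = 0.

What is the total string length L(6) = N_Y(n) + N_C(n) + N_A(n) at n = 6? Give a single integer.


Step 0: N_Y=1, N_C=0, N_A=0, L=1
Step 1: N_Y=1, N_C=2, N_A=1, L=4
Step 2: N_Y=4, N_C=8, N_A=4, L=16
Step 3: N_Y=16, N_C=32, N_A=16, L=64
Step 4: N_Y=64, N_C=128, N_A=64, L=256
Step 5: N_Y=256, N_C=512, N_A=256, L=1024
Step 6: N_Y=1024, N_C=2048, N_A=1024, L=4096

Answer: 4096


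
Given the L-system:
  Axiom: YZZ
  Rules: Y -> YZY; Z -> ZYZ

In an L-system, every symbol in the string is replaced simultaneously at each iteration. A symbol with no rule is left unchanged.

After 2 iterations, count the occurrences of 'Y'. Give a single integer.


Step 0: YZZ  (1 'Y')
Step 1: YZYZYZZYZ  (4 'Y')
Step 2: YZYZYZYZYZYZYZYZYZZYZYZYZYZ  (13 'Y')

Answer: 13


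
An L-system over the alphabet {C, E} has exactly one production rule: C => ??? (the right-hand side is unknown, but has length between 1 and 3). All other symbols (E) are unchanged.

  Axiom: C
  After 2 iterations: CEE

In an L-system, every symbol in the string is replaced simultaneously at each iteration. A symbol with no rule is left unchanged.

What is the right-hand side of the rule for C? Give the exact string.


Trying C => CE:
  Step 0: C
  Step 1: CE
  Step 2: CEE
Matches the given result.

Answer: CE


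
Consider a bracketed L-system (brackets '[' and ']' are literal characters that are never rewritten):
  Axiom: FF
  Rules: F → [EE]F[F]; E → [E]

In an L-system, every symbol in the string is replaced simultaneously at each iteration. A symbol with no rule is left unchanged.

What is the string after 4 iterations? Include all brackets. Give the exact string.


Step 0: FF
Step 1: [EE]F[F][EE]F[F]
Step 2: [[E][E]][EE]F[F][[EE]F[F]][[E][E]][EE]F[F][[EE]F[F]]
Step 3: [[[E]][[E]]][[E][E]][EE]F[F][[EE]F[F]][[[E][E]][EE]F[F][[EE]F[F]]][[[E]][[E]]][[E][E]][EE]F[F][[EE]F[F]][[[E][E]][EE]F[F][[EE]F[F]]]
Step 4: [[[[E]]][[[E]]]][[[E]][[E]]][[E][E]][EE]F[F][[EE]F[F]][[[E][E]][EE]F[F][[EE]F[F]]][[[[E]][[E]]][[E][E]][EE]F[F][[EE]F[F]][[[E][E]][EE]F[F][[EE]F[F]]]][[[[E]]][[[E]]]][[[E]][[E]]][[E][E]][EE]F[F][[EE]F[F]][[[E][E]][EE]F[F][[EE]F[F]]][[[[E]][[E]]][[E][E]][EE]F[F][[EE]F[F]][[[E][E]][EE]F[F][[EE]F[F]]]]

Answer: [[[[E]]][[[E]]]][[[E]][[E]]][[E][E]][EE]F[F][[EE]F[F]][[[E][E]][EE]F[F][[EE]F[F]]][[[[E]][[E]]][[E][E]][EE]F[F][[EE]F[F]][[[E][E]][EE]F[F][[EE]F[F]]]][[[[E]]][[[E]]]][[[E]][[E]]][[E][E]][EE]F[F][[EE]F[F]][[[E][E]][EE]F[F][[EE]F[F]]][[[[E]][[E]]][[E][E]][EE]F[F][[EE]F[F]][[[E][E]][EE]F[F][[EE]F[F]]]]


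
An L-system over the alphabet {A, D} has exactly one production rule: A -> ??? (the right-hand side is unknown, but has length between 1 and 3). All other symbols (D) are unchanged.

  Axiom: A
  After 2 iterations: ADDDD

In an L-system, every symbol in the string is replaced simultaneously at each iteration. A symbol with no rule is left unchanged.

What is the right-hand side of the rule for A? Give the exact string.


Trying A -> ADD:
  Step 0: A
  Step 1: ADD
  Step 2: ADDDD
Matches the given result.

Answer: ADD


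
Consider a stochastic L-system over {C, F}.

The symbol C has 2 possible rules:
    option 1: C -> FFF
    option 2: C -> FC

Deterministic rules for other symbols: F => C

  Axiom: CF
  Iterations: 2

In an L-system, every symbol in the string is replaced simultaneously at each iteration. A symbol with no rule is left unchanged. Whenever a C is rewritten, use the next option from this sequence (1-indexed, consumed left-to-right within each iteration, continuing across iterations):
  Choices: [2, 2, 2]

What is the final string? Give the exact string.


Step 0: CF
Step 1: FCC  (used choices [2])
Step 2: CFCFC  (used choices [2, 2])

Answer: CFCFC


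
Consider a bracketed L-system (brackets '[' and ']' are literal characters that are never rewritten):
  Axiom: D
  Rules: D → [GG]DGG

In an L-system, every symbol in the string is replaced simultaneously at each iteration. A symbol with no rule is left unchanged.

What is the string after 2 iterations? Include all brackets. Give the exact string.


Answer: [GG][GG]DGGGG

Derivation:
Step 0: D
Step 1: [GG]DGG
Step 2: [GG][GG]DGGGG


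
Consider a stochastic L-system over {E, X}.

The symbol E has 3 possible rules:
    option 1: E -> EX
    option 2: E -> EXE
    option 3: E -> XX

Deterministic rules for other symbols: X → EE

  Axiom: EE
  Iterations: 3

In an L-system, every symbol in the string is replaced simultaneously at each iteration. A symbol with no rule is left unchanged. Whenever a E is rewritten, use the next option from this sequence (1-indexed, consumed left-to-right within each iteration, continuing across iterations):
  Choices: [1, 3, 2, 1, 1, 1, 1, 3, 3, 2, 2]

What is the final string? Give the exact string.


Answer: EXEEEXEXEXXXXXEXEEXE

Derivation:
Step 0: EE
Step 1: EXXX  (used choices [1, 3])
Step 2: EXEEEEEEE  (used choices [2])
Step 3: EXEEEXEXEXXXXXEXEEXE  (used choices [1, 1, 1, 1, 3, 3, 2, 2])
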